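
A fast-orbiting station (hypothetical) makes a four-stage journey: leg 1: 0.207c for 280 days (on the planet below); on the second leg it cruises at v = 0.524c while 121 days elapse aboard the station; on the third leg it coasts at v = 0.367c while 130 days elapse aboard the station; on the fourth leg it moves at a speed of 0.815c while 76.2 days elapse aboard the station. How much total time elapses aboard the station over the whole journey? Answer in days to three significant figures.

τ = 601 days

Leg 1: γ = 1/√(1 − 0.207²) = 1/√0.9572 = 1.022; τ_1 = 280/1.022 = 273.9 days.
Leg 2: 121 days is already measured aboard the station.
Leg 3: 130 days is already measured aboard the station.
Leg 4: 76.2 days is already measured aboard the station.
Total: 273.9 + 121.0 + 130.0 + 76.20 days.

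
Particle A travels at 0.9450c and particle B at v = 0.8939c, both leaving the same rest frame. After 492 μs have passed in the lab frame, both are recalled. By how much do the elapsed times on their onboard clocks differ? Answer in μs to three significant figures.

|τ_A − τ_B| = 59.6 μs

A: γ = 1/√(1 − 0.9450²) = 1/√0.1070 = 3.057; τ_A = 492/3.057 = 160.9 μs.
B: γ = 1/√(1 − 0.8939²) = 1/√0.2009 = 2.231; τ_B = 492/2.231 = 220.5 μs.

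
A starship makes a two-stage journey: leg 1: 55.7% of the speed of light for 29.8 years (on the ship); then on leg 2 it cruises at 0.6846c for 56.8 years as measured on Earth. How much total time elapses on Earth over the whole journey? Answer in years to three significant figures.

Leg 1: β = 0.557; γ = 1/√(1 − 0.557²) = 1/√0.6898 = 1.204; Δt_1 = 1.204 × 29.8 = 35.88 years.
Leg 2: 56.8 years is already measured on Earth.
Total: 35.88 + 56.80 years.

Δt = 92.7 years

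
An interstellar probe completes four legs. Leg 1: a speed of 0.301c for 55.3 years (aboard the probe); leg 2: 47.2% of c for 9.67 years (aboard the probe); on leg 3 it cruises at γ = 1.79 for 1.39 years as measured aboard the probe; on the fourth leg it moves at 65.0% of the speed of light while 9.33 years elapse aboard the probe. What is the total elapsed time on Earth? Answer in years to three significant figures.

Leg 1: γ = 1/√(1 − 0.301²) = 1/√0.9094 = 1.049; Δt_1 = 1.049 × 55.3 = 57.99 years.
Leg 2: β = 0.472; γ = 1/√(1 − 0.472²) = 1/√0.7772 = 1.134; Δt_2 = 1.134 × 9.67 = 10.97 years.
Leg 3: γ = 1.79; Δt_3 = 1.790 × 1.39 = 2.488 years.
Leg 4: β = 0.650; γ = 1/√(1 − 0.650²) = 1/√0.5775 = 1.316; Δt_4 = 1.316 × 9.33 = 12.28 years.
Total: 57.99 + 10.97 + 2.488 + 12.28 years.

Δt = 83.7 years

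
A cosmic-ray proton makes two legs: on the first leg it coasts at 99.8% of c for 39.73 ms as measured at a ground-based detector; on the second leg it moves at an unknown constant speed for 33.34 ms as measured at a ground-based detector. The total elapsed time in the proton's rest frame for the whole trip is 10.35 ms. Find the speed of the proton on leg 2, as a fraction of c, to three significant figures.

Leg 1: β = 0.998; γ = 1/√(1 − 0.998²) = 1/√0.003996 = 15.82; τ_1 = 39.73/15.82 = 2.511 ms.
Leg 2: speed unknown; τ_2 = 33.34/γ_2.
Total proper time: 2.511 + τ_2 = 10.35, so τ_2 = 10.35 − 2.511 = 7.839 ms.
γ_2 = 33.34/7.839 = 4.253; β = √(1 − 1/γ²) = √0.9447.

β = 0.972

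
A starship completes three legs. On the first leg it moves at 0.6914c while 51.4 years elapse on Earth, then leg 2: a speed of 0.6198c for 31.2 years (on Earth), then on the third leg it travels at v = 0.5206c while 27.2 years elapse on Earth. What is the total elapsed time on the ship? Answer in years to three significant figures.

Leg 1: γ = 1/√(1 − 0.6914²) = 1/√0.5220 = 1.384; τ_1 = 51.4/1.384 = 37.14 years.
Leg 2: γ = 1/√(1 − 0.6198²) = 1/√0.6158 = 1.274; τ_2 = 31.2/1.274 = 24.48 years.
Leg 3: γ = 1/√(1 − 0.5206²) = 1/√0.7290 = 1.171; τ_3 = 27.2/1.171 = 23.22 years.
Total: 37.14 + 24.48 + 23.22 years.

τ = 84.8 years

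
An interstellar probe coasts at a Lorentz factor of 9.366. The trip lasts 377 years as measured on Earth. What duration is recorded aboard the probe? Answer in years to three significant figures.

τ = 40.3 years

γ = 9.366
The interval measured on Earth is the dilated one; the clock aboard the probe measures the proper time τ = Δt/γ = 377/9.366 years.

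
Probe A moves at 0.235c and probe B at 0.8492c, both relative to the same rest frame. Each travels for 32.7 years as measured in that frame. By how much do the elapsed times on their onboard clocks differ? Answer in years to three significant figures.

|τ_A − τ_B| = 14.5 years

A: γ = 1/√(1 − 0.235²) = 1/√0.9448 = 1.029; τ_A = 32.7/1.029 = 31.78 years.
B: γ = 1/√(1 − 0.8492²) = 1/√0.2789 = 1.894; τ_B = 32.7/1.894 = 17.27 years.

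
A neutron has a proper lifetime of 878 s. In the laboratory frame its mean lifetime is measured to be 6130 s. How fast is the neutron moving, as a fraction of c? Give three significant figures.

γ = Δt/τ₀ = 6130/878 = 6.982
β = √(1 − 1/γ²) = √(1 − 0.02051) = √0.9795

v = 0.990c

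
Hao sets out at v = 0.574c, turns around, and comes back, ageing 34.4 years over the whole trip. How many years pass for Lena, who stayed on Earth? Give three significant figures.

γ = 1/√(1 − 0.574²) = 1/√0.6705 = 1.221
Earth-frame duration is the dilated interval: Δt = γτ = 1.221 × 34.4 years.

Δt = 42.0 years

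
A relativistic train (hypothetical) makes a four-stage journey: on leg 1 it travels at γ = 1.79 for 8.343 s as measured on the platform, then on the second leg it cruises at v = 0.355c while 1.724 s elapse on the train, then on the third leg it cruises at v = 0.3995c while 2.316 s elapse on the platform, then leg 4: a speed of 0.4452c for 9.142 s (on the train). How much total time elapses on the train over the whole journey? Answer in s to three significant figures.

Leg 1: γ = 1.79; τ_1 = 8.343/1.790 = 4.661 s.
Leg 2: 1.724 s is already measured on the train.
Leg 3: γ = 1/√(1 − 0.3995²) = 1/√0.8404 = 1.091; τ_3 = 2.316/1.091 = 2.123 s.
Leg 4: 9.142 s is already measured on the train.
Total: 4.661 + 1.724 + 2.123 + 9.142 s.

τ = 17.7 s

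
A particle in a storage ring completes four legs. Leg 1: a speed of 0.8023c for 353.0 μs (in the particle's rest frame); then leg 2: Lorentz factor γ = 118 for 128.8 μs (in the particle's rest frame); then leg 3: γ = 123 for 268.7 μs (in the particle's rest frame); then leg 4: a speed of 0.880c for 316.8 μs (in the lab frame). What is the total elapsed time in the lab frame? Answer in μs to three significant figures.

Δt = 4.92×10⁴ μs

Leg 1: γ = 1/√(1 − 0.8023²) = 1/√0.3563 = 1.675; Δt_1 = 1.675 × 353.0 = 591.4 μs.
Leg 2: γ = 118; Δt_2 = 118.0 × 128.8 = 1.520×10⁴ μs.
Leg 3: γ = 123; Δt_3 = 123.0 × 268.7 = 3.305×10⁴ μs.
Leg 4: 316.8 μs is already measured in the lab frame.
Total: 591.4 + 1.520×10⁴ + 3.305×10⁴ + 316.8 μs.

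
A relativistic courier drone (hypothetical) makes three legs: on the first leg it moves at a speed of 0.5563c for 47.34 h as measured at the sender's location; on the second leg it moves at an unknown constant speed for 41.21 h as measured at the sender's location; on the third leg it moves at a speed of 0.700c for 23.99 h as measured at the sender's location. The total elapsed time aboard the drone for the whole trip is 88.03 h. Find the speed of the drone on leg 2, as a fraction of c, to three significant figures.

Leg 1: γ = 1/√(1 − 0.5563²) = 1/√0.6905 = 1.203; τ_1 = 47.34/1.203 = 39.34 h.
Leg 2: speed unknown; τ_2 = 41.21/γ_2.
Leg 3: γ = 1/√(1 − 0.700²) = 1/√0.5100 = 1.400; τ_3 = 23.99/1.400 = 17.13 h.
Total proper time: 39.34 + τ_2 + 17.13 = 88.03, so τ_2 = 88.03 − 56.47 = 31.56 h.
γ_2 = 41.21/31.56 = 1.306; β = √(1 − 1/γ²) = √0.4135.

β = 0.643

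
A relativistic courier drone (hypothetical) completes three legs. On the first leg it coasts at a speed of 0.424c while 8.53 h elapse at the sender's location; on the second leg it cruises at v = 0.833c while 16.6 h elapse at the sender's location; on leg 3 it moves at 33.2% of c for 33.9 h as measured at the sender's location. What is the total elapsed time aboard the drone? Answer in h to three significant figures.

τ = 48.9 h

Leg 1: γ = 1/√(1 − 0.424²) = 1/√0.8202 = 1.104; τ_1 = 8.53/1.104 = 7.725 h.
Leg 2: γ = 1/√(1 − 0.833²) = 1/√0.3061 = 1.807; τ_2 = 16.6/1.807 = 9.184 h.
Leg 3: β = 0.332; γ = 1/√(1 − 0.332²) = 1/√0.8898 = 1.060; τ_3 = 33.9/1.060 = 31.98 h.
Total: 7.725 + 9.184 + 31.98 h.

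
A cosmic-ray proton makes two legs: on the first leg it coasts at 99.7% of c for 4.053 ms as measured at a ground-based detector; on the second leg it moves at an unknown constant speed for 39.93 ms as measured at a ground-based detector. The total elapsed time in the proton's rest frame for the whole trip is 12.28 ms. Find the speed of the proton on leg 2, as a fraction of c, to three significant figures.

Leg 1: β = 0.997; γ = 1/√(1 − 0.997²) = 1/√0.005991 = 12.92; τ_1 = 4.053/12.92 = 0.3137 ms.
Leg 2: speed unknown; τ_2 = 39.93/γ_2.
Total proper time: 0.3137 + τ_2 = 12.28, so τ_2 = 12.28 − 0.3137 = 11.97 ms.
γ_2 = 39.93/11.97 = 3.337; β = √(1 − 1/γ²) = √0.9102.

β = 0.954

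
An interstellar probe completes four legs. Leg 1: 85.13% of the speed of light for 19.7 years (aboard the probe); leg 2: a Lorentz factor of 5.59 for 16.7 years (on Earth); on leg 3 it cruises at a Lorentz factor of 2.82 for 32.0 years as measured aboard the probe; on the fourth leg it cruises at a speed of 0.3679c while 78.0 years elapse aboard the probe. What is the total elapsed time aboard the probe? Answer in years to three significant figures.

Leg 1: 19.7 years is already measured aboard the probe.
Leg 2: γ = 5.59; τ_2 = 16.7/5.590 = 2.987 years.
Leg 3: 32.0 years is already measured aboard the probe.
Leg 4: 78.0 years is already measured aboard the probe.
Total: 19.70 + 2.987 + 32.00 + 78.00 years.

τ = 133 years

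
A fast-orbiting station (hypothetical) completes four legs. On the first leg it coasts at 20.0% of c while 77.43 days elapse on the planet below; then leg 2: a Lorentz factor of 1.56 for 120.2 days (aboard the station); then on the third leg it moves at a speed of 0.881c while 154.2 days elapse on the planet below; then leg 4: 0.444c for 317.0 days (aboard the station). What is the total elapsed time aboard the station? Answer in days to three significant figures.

τ = 586 days

Leg 1: β = 0.200; γ = 1/√(1 − 0.200²) = 1/√0.9600 = 1.021; τ_1 = 77.43/1.021 = 75.87 days.
Leg 2: 120.2 days is already measured aboard the station.
Leg 3: γ = 1/√(1 − 0.881²) = 1/√0.2238 = 2.114; τ_3 = 154.2/2.114 = 72.95 days.
Leg 4: 317.0 days is already measured aboard the station.
Total: 75.87 + 120.2 + 72.95 + 317.0 days.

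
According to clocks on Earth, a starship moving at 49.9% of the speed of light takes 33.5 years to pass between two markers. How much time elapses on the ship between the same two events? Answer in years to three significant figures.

β = 0.499; γ = 1/√(1 − 0.499²) = 1/√0.7510 = 1.154
The interval measured on Earth is the dilated one; the clock on the ship measures the proper time τ = Δt/γ = 33.5/1.154 years.

τ = 29.0 years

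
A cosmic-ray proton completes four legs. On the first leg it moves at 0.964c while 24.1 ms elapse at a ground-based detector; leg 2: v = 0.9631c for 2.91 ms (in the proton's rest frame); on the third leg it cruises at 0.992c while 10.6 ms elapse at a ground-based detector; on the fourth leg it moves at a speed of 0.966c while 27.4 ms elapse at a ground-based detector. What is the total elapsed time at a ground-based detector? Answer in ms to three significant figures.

Δt = 72.9 ms

Leg 1: 24.1 ms is already measured at a ground-based detector.
Leg 2: γ = 1/√(1 − 0.9631²) = 1/√0.07244 = 3.715; Δt_2 = 3.715 × 2.91 = 10.81 ms.
Leg 3: 10.6 ms is already measured at a ground-based detector.
Leg 4: 27.4 ms is already measured at a ground-based detector.
Total: 24.10 + 10.81 + 10.60 + 27.40 ms.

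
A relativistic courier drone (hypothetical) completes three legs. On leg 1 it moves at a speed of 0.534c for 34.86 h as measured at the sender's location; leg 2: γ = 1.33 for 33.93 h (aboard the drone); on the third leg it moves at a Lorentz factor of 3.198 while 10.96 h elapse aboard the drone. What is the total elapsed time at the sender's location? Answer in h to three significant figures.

Leg 1: 34.86 h is already measured at the sender's location.
Leg 2: γ = 1.33; Δt_2 = 1.330 × 33.93 = 45.13 h.
Leg 3: γ = 3.198; Δt_3 = 3.198 × 10.96 = 35.05 h.
Total: 34.86 + 45.13 + 35.05 h.

Δt = 115 h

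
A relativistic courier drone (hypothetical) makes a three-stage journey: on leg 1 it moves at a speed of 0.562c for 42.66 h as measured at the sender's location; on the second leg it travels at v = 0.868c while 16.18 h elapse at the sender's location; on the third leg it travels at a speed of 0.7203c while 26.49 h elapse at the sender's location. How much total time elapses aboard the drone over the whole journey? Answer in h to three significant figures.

τ = 61.7 h

Leg 1: γ = 1/√(1 − 0.562²) = 1/√0.6842 = 1.209; τ_1 = 42.66/1.209 = 35.29 h.
Leg 2: γ = 1/√(1 − 0.868²) = 1/√0.2466 = 2.014; τ_2 = 16.18/2.014 = 8.034 h.
Leg 3: γ = 1/√(1 − 0.7203²) = 1/√0.4812 = 1.442; τ_3 = 26.49/1.442 = 18.38 h.
Total: 35.29 + 8.034 + 18.38 h.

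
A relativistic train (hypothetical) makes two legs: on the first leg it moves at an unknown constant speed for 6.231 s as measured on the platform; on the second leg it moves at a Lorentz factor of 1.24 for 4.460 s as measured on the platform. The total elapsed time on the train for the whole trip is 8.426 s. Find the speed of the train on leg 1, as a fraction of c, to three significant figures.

Leg 1: speed unknown; τ_1 = 6.231/γ_1.
Leg 2: γ = 1.24; τ_2 = 4.460/1.240 = 3.597 s.
Total proper time: τ_1 + 3.597 = 8.426, so τ_1 = 8.426 − 3.597 = 4.829 s.
γ_1 = 6.231/4.829 = 1.290; β = √(1 − 1/γ²) = √0.3993.

β = 0.632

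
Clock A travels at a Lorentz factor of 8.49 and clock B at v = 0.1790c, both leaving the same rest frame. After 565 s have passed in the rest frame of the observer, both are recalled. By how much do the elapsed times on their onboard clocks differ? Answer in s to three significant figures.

|τ_A − τ_B| = 489 s

A: γ = 8.49; τ_A = 565/8.490 = 66.55 s.
B: γ = 1/√(1 − 0.1790²) = 1/√0.9680 = 1.016; τ_B = 565/1.016 = 555.9 s.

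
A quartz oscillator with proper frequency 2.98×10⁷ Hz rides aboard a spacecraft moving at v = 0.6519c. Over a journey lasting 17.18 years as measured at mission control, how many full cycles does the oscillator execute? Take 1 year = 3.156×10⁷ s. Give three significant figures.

N = 1.23×10¹⁶

γ = 1/√(1 − 0.6519²) = 1/√0.5750 = 1.319
The oscillator's own cycle count is N = f × τ where τ is the proper time aboard the spacecraft. τ = Δt/γ = 17.18/1.319 = 13.03 years = 4.112×10⁸ s.
N = 2.98×10⁷ × 4.112×10⁸ = 1.225×10¹⁶.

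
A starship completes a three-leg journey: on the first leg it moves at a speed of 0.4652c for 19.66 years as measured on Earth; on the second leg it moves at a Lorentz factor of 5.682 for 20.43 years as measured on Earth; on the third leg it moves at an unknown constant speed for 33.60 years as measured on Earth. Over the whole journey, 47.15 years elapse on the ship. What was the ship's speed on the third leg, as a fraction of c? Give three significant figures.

Leg 1: γ = 1/√(1 − 0.4652²) = 1/√0.7836 = 1.130; τ_1 = 19.66/1.130 = 17.40 years.
Leg 2: γ = 5.682; τ_2 = 20.43/5.682 = 3.596 years.
Leg 3: speed unknown; τ_3 = 33.60/γ_3.
Total proper time: 17.40 + 3.596 + τ_3 = 47.15, so τ_3 = 47.15 − 21.00 = 26.15 years.
γ_3 = 33.60/26.15 = 1.285; β = √(1 − 1/γ²) = √0.3942.

β = 0.628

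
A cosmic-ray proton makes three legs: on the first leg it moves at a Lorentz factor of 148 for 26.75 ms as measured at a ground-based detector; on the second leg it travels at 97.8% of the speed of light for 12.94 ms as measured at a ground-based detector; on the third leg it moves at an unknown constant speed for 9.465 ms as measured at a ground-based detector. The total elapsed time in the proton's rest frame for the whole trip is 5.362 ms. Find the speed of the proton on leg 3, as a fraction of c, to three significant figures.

Leg 1: γ = 148; τ_1 = 26.75/148.0 = 0.1807 ms.
Leg 2: β = 0.978; γ = 1/√(1 − 0.978²) = 1/√0.04352 = 4.794; τ_2 = 12.94/4.794 = 2.699 ms.
Leg 3: speed unknown; τ_3 = 9.465/γ_3.
Total proper time: 0.1807 + 2.699 + τ_3 = 5.362, so τ_3 = 5.362 − 2.880 = 2.482 ms.
γ_3 = 9.465/2.482 = 3.814; β = √(1 − 1/γ²) = √0.9312.

β = 0.965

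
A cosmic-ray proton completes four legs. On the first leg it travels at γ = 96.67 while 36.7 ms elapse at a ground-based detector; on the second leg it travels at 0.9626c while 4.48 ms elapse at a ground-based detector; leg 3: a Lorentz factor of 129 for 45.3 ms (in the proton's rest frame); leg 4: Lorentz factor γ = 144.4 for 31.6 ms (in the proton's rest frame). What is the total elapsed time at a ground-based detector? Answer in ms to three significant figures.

Δt = 1.04×10⁴ ms

Leg 1: 36.7 ms is already measured at a ground-based detector.
Leg 2: 4.48 ms is already measured at a ground-based detector.
Leg 3: γ = 129; Δt_3 = 129.0 × 45.3 = 5844 ms.
Leg 4: γ = 144.4; Δt_4 = 144.4 × 31.6 = 4563 ms.
Total: 36.70 + 4.480 + 5844 + 4563 ms.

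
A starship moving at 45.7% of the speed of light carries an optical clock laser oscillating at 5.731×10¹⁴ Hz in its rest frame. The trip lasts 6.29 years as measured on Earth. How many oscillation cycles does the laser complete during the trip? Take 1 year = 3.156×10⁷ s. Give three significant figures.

β = 0.457; γ = 1/√(1 − 0.457²) = 1/√0.7912 = 1.124
The oscillator's own cycle count is N = f × τ where τ is the proper time on the ship. τ = Δt/γ = 6.29/1.124 = 5.595 years = 1.766×10⁸ s.
N = 5.731×10¹⁴ × 1.766×10⁸ = 1.012×10²³.

N = 1.01×10²³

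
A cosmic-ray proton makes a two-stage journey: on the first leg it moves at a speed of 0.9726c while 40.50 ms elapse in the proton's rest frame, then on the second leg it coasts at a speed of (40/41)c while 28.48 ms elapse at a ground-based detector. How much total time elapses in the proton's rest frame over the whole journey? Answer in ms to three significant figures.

Leg 1: 40.50 ms is already measured in the proton's rest frame.
Leg 2: γ = 1/√(1 − (40/41)²) = 41/9 ≈ 4.556; τ_2 = 28.48/4.556 = 6.252 ms.
Total: 40.50 + 6.252 ms.

τ = 46.8 ms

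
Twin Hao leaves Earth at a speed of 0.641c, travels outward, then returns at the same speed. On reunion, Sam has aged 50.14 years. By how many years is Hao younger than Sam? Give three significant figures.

Δt − τ = 11.7 years

γ = 1/√(1 − 0.641²) = 1/√0.5891 = 1.303
Hao's elapsed proper time: τ = 50.14/1.303 = 38.48 years.
Age gap = Δt − τ = 50.14 − 38.48 years.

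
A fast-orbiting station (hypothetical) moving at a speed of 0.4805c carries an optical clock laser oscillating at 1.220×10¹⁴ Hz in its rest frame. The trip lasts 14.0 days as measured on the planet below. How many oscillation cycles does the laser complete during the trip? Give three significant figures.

N = 1.29×10²⁰

γ = 1/√(1 − 0.4805²) = 1/√0.7691 = 1.140
The oscillator's own cycle count is N = f × τ where τ is the proper time aboard the station. τ = Δt/γ = 14.0/1.140 = 12.28 days = 1.061×10⁶ s.
N = 1.220×10¹⁴ × 1.061×10⁶ = 1.294×10²⁰.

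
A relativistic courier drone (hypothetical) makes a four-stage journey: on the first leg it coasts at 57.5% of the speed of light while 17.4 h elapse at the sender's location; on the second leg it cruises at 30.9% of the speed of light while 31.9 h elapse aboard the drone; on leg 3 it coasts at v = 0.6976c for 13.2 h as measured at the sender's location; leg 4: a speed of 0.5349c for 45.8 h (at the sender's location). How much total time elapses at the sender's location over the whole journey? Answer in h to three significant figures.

Leg 1: 17.4 h is already measured at the sender's location.
Leg 2: β = 0.309; γ = 1/√(1 − 0.309²) = 1/√0.9045 = 1.051; Δt_2 = 1.051 × 31.9 = 33.54 h.
Leg 3: 13.2 h is already measured at the sender's location.
Leg 4: 45.8 h is already measured at the sender's location.
Total: 17.40 + 33.54 + 13.20 + 45.80 h.

Δt = 110 h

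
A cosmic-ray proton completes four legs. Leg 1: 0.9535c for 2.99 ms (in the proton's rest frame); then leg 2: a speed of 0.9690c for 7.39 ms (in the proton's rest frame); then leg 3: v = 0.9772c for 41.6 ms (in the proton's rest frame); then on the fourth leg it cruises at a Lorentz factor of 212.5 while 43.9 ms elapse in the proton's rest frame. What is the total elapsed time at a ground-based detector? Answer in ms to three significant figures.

Δt = 9560 ms

Leg 1: γ = 1/√(1 − 0.9535²) = 1/√0.09084 = 3.318; Δt_1 = 3.318 × 2.99 = 9.921 ms.
Leg 2: γ = 1/√(1 − 0.9690²) = 1/√0.06104 = 4.048; Δt_2 = 4.048 × 7.39 = 29.91 ms.
Leg 3: γ = 1/√(1 − 0.9772²) = 1/√0.04508 = 4.710; Δt_3 = 4.710 × 41.6 = 195.9 ms.
Leg 4: γ = 212.5; Δt_4 = 212.5 × 43.9 = 9329 ms.
Total: 9.921 + 29.91 + 195.9 + 9329 ms.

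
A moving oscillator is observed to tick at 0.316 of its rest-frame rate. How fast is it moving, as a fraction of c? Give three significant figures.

β = 0.949

Rate ratio = 1/γ, so γ = 1/0.316 = 3.165.
β = √(1 − 1/γ²) = √(1 − 0.316²) = √0.9001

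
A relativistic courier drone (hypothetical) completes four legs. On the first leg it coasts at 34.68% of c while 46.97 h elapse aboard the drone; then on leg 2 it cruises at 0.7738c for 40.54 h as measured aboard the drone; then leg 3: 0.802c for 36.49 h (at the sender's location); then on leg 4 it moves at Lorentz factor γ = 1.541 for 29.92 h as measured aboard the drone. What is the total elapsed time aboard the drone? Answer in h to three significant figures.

τ = 139 h

Leg 1: 46.97 h is already measured aboard the drone.
Leg 2: 40.54 h is already measured aboard the drone.
Leg 3: γ = 1/√(1 − 0.802²) = 1/√0.3568 = 1.674; τ_3 = 36.49/1.674 = 21.80 h.
Leg 4: 29.92 h is already measured aboard the drone.
Total: 46.97 + 40.54 + 21.80 + 29.92 h.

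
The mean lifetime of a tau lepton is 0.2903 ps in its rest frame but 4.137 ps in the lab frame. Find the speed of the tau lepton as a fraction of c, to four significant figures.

γ = Δt/τ₀ = 4.137/0.2903 = 14.25
β = √(1 − 1/γ²) = √(1 − 0.004924) = √0.9951

v = 0.9975c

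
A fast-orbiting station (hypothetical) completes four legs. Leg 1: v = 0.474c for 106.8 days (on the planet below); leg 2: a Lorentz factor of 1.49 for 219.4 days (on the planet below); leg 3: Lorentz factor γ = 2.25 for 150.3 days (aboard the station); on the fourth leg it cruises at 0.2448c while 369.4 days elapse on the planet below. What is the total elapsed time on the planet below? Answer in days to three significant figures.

Leg 1: 106.8 days is already measured on the planet below.
Leg 2: 219.4 days is already measured on the planet below.
Leg 3: γ = 2.25; Δt_3 = 2.250 × 150.3 = 338.2 days.
Leg 4: 369.4 days is already measured on the planet below.
Total: 106.8 + 219.4 + 338.2 + 369.4 days.

Δt = 1030 days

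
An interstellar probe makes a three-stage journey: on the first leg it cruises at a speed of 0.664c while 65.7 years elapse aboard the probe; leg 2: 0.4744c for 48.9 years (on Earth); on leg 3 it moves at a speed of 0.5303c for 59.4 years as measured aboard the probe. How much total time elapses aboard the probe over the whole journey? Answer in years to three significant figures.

τ = 168 years

Leg 1: 65.7 years is already measured aboard the probe.
Leg 2: γ = 1/√(1 − 0.4744²) = 1/√0.7749 = 1.136; τ_2 = 48.9/1.136 = 43.05 years.
Leg 3: 59.4 years is already measured aboard the probe.
Total: 65.70 + 43.05 + 59.40 years.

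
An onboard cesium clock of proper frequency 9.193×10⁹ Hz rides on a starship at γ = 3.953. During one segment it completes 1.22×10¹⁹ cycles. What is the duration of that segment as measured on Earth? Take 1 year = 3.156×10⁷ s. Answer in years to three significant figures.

γ = 3.953
Proper time for N cycles: τ = N/f = 1.22×10¹⁹/(9.193×10⁹) = 1.327×10⁹ s = 42.05 years.
Lab-frame duration Δt = γτ = 3.953 × 42.05 = 166.2 years.

Δt = 166 years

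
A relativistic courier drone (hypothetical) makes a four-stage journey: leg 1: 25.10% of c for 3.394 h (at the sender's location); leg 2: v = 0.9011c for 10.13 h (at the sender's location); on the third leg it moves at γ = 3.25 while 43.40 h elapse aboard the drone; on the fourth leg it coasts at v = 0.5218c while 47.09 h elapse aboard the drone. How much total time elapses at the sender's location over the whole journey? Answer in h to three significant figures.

Leg 1: 3.394 h is already measured at the sender's location.
Leg 2: 10.13 h is already measured at the sender's location.
Leg 3: γ = 3.25; Δt_3 = 3.250 × 43.40 = 141.1 h.
Leg 4: γ = 1/√(1 − 0.5218²) = 1/√0.7277 = 1.172; Δt_4 = 1.172 × 47.09 = 55.20 h.
Total: 3.394 + 10.13 + 141.1 + 55.20 h.

Δt = 210 h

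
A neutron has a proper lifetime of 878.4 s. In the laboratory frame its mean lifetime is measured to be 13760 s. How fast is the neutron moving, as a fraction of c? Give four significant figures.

γ = Δt/τ₀ = 13760/878.4 = 15.66
β = √(1 − 1/γ²) = √(1 − 0.004075) = √0.9959

β = 0.9980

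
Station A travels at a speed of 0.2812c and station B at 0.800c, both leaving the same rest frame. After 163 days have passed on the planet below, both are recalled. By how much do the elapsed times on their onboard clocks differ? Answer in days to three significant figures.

A: γ = 1/√(1 − 0.2812²) = 1/√0.9209 = 1.042; τ_A = 163/1.042 = 156.4 days.
B: γ = 1/√(1 − 0.800²) = 5/3 ≈ 1.667; τ_B = 163/1.667 = 97.80 days.

|τ_A − τ_B| = 58.6 days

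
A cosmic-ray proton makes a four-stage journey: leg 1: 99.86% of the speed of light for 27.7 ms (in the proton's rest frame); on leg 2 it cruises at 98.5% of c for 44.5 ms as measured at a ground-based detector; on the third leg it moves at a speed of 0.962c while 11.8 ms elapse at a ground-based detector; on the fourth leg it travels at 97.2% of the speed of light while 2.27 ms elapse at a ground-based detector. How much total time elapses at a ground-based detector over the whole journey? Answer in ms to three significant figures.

Δt = 582 ms

Leg 1: β = 0.9986; γ = 1/√(1 − 0.9986²) = 1/√0.002798 = 18.90; Δt_1 = 18.90 × 27.7 = 523.7 ms.
Leg 2: 44.5 ms is already measured at a ground-based detector.
Leg 3: 11.8 ms is already measured at a ground-based detector.
Leg 4: 2.27 ms is already measured at a ground-based detector.
Total: 523.7 + 44.50 + 11.80 + 2.270 ms.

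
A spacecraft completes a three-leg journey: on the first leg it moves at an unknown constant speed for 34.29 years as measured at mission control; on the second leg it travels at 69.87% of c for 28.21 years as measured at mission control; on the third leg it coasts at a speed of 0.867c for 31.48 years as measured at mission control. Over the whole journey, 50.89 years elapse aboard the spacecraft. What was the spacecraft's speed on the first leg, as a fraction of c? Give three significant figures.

β = 0.899

Leg 1: speed unknown; τ_1 = 34.29/γ_1.
Leg 2: β = 0.6987; γ = 1/√(1 − 0.6987²) = 1/√0.5118 = 1.398; τ_2 = 28.21/1.398 = 20.18 years.
Leg 3: γ = 1/√(1 − 0.867²) = 1/√0.2483 = 2.007; τ_3 = 31.48/2.007 = 15.69 years.
Total proper time: τ_1 + 20.18 + 15.69 = 50.89, so τ_1 = 50.89 − 35.87 = 15.02 years.
γ_1 = 34.29/15.02 = 2.283; β = √(1 − 1/γ²) = √0.8081.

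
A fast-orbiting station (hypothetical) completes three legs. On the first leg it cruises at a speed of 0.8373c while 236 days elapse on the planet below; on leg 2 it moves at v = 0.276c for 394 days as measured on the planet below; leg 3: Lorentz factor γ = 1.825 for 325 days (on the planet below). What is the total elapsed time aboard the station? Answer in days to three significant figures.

Leg 1: γ = 1/√(1 − 0.8373²) = 1/√0.2989 = 1.829; τ_1 = 236/1.829 = 129.0 days.
Leg 2: γ = 1/√(1 − 0.276²) = 1/√0.9238 = 1.040; τ_2 = 394/1.040 = 378.7 days.
Leg 3: γ = 1.825; τ_3 = 325/1.825 = 178.1 days.
Total: 129.0 + 378.7 + 178.1 days.

τ = 686 days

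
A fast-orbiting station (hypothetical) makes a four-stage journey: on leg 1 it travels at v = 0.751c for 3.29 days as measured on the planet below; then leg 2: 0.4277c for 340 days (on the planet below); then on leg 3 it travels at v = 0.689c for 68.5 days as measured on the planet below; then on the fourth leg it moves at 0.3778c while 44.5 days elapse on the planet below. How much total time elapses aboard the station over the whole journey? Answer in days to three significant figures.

τ = 400 days

Leg 1: γ = 1/√(1 − 0.751²) = 1/√0.4360 = 1.514; τ_1 = 3.29/1.514 = 2.172 days.
Leg 2: γ = 1/√(1 − 0.4277²) = 1/√0.8171 = 1.106; τ_2 = 340/1.106 = 307.3 days.
Leg 3: γ = 1/√(1 − 0.689²) = 1/√0.5253 = 1.380; τ_3 = 68.5/1.380 = 49.65 days.
Leg 4: γ = 1/√(1 − 0.3778²) = 1/√0.8573 = 1.080; τ_4 = 44.5/1.080 = 41.20 days.
Total: 2.172 + 307.3 + 49.65 + 41.20 days.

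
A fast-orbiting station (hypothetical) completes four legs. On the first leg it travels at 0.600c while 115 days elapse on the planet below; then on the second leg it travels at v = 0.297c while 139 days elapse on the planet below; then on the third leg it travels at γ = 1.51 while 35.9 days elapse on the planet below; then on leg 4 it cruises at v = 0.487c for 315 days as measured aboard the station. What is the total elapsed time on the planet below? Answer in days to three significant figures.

Δt = 651 days

Leg 1: 115 days is already measured on the planet below.
Leg 2: 139 days is already measured on the planet below.
Leg 3: 35.9 days is already measured on the planet below.
Leg 4: γ = 1/√(1 − 0.487²) = 1/√0.7628 = 1.145; Δt_4 = 1.145 × 315 = 360.7 days.
Total: 115.0 + 139.0 + 35.90 + 360.7 days.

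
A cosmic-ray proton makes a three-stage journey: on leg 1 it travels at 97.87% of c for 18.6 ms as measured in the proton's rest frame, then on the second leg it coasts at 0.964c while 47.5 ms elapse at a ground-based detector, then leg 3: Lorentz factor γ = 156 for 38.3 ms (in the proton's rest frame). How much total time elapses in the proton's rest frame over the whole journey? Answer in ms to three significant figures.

Leg 1: 18.6 ms is already measured in the proton's rest frame.
Leg 2: γ = 1/√(1 − 0.964²) = 1/√0.07070 = 3.761; τ_2 = 47.5/3.761 = 12.63 ms.
Leg 3: 38.3 ms is already measured in the proton's rest frame.
Total: 18.60 + 12.63 + 38.30 ms.

τ = 69.5 ms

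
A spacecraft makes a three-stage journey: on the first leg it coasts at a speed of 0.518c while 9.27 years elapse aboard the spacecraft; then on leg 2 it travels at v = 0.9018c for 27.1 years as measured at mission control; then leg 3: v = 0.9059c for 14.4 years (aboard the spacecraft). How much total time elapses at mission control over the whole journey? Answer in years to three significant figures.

Δt = 71.9 years

Leg 1: γ = 1/√(1 − 0.518²) = 1/√0.7317 = 1.169; Δt_1 = 1.169 × 9.27 = 10.84 years.
Leg 2: 27.1 years is already measured at mission control.
Leg 3: γ = 1/√(1 − 0.9059²) = 1/√0.1793 = 2.361; Δt_3 = 2.361 × 14.4 = 34.00 years.
Total: 10.84 + 27.10 + 34.00 years.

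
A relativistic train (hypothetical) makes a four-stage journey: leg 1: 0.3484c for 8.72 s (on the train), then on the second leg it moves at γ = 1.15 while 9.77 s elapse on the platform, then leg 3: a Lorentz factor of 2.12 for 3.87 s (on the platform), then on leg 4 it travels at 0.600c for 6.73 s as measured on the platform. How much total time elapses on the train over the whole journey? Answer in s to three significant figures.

τ = 24.4 s

Leg 1: 8.72 s is already measured on the train.
Leg 2: γ = 1.15; τ_2 = 9.77/1.150 = 8.496 s.
Leg 3: γ = 2.12; τ_3 = 3.87/2.120 = 1.825 s.
Leg 4: γ = 1/√(1 − 0.600²) = 5/4 = 1.250; τ_4 = 6.73/1.250 = 5.384 s.
Total: 8.720 + 8.496 + 1.825 + 5.384 s.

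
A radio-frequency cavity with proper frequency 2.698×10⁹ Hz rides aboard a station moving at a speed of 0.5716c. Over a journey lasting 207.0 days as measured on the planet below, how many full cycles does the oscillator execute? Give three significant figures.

γ = 1/√(1 − 0.5716²) = 1/√0.6733 = 1.219
The oscillator's own cycle count is N = f × τ where τ is the proper time aboard the station. τ = Δt/γ = 207.0/1.219 = 169.9 days = 1.468×10⁷ s.
N = 2.698×10⁹ × 1.468×10⁷ = 3.959×10¹⁶.

N = 3.96×10¹⁶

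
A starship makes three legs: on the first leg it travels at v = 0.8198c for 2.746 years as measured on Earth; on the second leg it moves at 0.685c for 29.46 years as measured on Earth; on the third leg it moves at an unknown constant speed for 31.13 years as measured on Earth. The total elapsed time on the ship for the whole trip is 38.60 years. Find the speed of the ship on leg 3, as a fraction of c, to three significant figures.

Leg 1: γ = 1/√(1 − 0.8198²) = 1/√0.3279 = 1.746; τ_1 = 2.746/1.746 = 1.572 years.
Leg 2: γ = 1/√(1 − 0.685²) = 1/√0.5308 = 1.373; τ_2 = 29.46/1.373 = 21.46 years.
Leg 3: speed unknown; τ_3 = 31.13/γ_3.
Total proper time: 1.572 + 21.46 + τ_3 = 38.60, so τ_3 = 38.60 − 23.04 = 15.56 years.
γ_3 = 31.13/15.56 = 2.000; β = √(1 − 1/γ²) = √0.7500.

β = 0.866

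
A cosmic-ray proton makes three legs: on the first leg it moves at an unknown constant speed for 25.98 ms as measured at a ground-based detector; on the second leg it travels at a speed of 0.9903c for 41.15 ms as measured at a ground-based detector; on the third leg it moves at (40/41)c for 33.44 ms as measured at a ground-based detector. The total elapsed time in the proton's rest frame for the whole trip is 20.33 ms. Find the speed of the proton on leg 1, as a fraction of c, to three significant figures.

β = 0.960

Leg 1: speed unknown; τ_1 = 25.98/γ_1.
Leg 2: γ = 1/√(1 − 0.9903²) = 1/√0.01931 = 7.197; τ_2 = 41.15/7.197 = 5.718 ms.
Leg 3: γ = 1/√(1 − (40/41)²) = 41/9 ≈ 4.556; τ_3 = 33.44/4.556 = 7.340 ms.
Total proper time: τ_1 + 5.718 + 7.340 = 20.33, so τ_1 = 20.33 − 13.06 = 7.272 ms.
γ_1 = 25.98/7.272 = 3.573; β = √(1 − 1/γ²) = √0.9217.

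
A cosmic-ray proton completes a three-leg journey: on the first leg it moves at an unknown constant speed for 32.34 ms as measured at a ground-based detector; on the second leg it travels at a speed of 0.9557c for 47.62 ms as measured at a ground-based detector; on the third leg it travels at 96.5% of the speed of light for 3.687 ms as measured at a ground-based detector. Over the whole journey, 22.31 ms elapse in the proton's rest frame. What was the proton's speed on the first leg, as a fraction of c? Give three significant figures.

β = 0.974

Leg 1: speed unknown; τ_1 = 32.34/γ_1.
Leg 2: γ = 1/√(1 − 0.9557²) = 1/√0.08664 = 3.397; τ_2 = 47.62/3.397 = 14.02 ms.
Leg 3: β = 0.965; γ = 1/√(1 − 0.965²) = 1/√0.06878 = 3.813; τ_3 = 3.687/3.813 = 0.9669 ms.
Total proper time: τ_1 + 14.02 + 0.9669 = 22.31, so τ_1 = 22.31 − 14.98 = 7.326 ms.
γ_1 = 32.34/7.326 = 4.414; β = √(1 − 1/γ²) = √0.9487.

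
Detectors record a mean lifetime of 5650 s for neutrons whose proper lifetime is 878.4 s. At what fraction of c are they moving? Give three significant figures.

γ = Δt/τ₀ = 5650/878.4 = 6.432
β = √(1 − 1/γ²) = √(1 − 0.02417) = √0.9758

v = 0.988c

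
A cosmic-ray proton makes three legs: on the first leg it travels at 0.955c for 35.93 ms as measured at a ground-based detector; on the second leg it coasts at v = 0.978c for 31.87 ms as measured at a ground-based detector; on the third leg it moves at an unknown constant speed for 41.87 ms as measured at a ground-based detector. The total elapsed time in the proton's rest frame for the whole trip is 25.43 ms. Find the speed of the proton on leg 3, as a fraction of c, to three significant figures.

Leg 1: γ = 1/√(1 − 0.955²) = 1/√0.08798 = 3.371; τ_1 = 35.93/3.371 = 10.66 ms.
Leg 2: γ = 1/√(1 − 0.978²) = 1/√0.04352 = 4.794; τ_2 = 31.87/4.794 = 6.648 ms.
Leg 3: speed unknown; τ_3 = 41.87/γ_3.
Total proper time: 10.66 + 6.648 + τ_3 = 25.43, so τ_3 = 25.43 − 17.31 = 8.125 ms.
γ_3 = 41.87/8.125 = 5.153; β = √(1 − 1/γ²) = √0.9623.

β = 0.981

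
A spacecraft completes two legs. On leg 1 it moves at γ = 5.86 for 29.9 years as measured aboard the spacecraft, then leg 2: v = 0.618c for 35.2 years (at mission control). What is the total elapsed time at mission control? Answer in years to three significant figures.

Δt = 210 years

Leg 1: γ = 5.86; Δt_1 = 5.860 × 29.9 = 175.2 years.
Leg 2: 35.2 years is already measured at mission control.
Total: 175.2 + 35.20 years.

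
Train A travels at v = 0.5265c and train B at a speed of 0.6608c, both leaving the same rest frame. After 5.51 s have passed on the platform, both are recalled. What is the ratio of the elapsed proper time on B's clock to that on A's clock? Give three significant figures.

τ_B/τ_A = 0.883

A: γ = 1/√(1 − 0.5265²) = 1/√0.7228 = 1.176. B: γ = 1/√(1 − 0.6608²) = 1/√0.5633 = 1.332.
τ_A/τ_B = γ_B/γ_A = 1.332/1.176 = 1.133, so τ_B/τ_A = 0.8828.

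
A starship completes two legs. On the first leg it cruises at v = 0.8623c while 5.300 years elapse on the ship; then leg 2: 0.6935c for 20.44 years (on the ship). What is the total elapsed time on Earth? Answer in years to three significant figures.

Δt = 38.8 years

Leg 1: γ = 1/√(1 − 0.8623²) = 1/√0.2564 = 1.975; Δt_1 = 1.975 × 5.300 = 10.47 years.
Leg 2: γ = 1/√(1 − 0.6935²) = 1/√0.5191 = 1.388; Δt_2 = 1.388 × 20.44 = 28.37 years.
Total: 10.47 + 28.37 years.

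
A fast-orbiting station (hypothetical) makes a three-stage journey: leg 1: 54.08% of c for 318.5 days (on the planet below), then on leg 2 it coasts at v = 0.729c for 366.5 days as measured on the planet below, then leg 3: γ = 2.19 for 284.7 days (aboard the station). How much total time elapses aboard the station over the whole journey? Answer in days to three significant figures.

τ = 803 days

Leg 1: β = 0.5408; γ = 1/√(1 − 0.5408²) = 1/√0.7075 = 1.189; τ_1 = 318.5/1.189 = 267.9 days.
Leg 2: γ = 1/√(1 − 0.729²) = 1/√0.4686 = 1.461; τ_2 = 366.5/1.461 = 250.9 days.
Leg 3: 284.7 days is already measured aboard the station.
Total: 267.9 + 250.9 + 284.7 days.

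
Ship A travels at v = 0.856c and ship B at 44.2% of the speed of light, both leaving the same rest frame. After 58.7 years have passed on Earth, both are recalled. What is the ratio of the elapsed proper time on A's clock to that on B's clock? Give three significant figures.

A: γ = 1/√(1 − 0.856²) = 1/√0.2673 = 1.934. B: β = 0.442; γ = 1/√(1 − 0.442²) = 1/√0.8046 = 1.115.
τ_A/τ_B = γ_B/γ_A = 1.115/1.934 = 0.5763, so τ_A/τ_B = 0.5763.

τ_A/τ_B = 0.576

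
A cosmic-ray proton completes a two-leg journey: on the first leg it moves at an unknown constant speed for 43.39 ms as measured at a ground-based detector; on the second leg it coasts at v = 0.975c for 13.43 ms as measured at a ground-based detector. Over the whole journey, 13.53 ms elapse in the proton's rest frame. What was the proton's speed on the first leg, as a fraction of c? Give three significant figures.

β = 0.970

Leg 1: speed unknown; τ_1 = 43.39/γ_1.
Leg 2: γ = 1/√(1 − 0.975²) = 1/√0.04938 = 4.500; τ_2 = 13.43/4.500 = 2.984 ms.
Total proper time: τ_1 + 2.984 = 13.53, so τ_1 = 13.53 − 2.984 = 10.55 ms.
γ_1 = 43.39/10.55 = 4.114; β = √(1 − 1/γ²) = √0.9409.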